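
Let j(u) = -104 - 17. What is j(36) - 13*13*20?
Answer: -3501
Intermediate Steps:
j(u) = -121
j(36) - 13*13*20 = -121 - 13*13*20 = -121 - 169*20 = -121 - 1*3380 = -121 - 3380 = -3501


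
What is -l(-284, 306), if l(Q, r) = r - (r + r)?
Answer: 306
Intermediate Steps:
l(Q, r) = -r (l(Q, r) = r - 2*r = -r)
-l(-284, 306) = -(-1)*306 = -1*(-306) = 306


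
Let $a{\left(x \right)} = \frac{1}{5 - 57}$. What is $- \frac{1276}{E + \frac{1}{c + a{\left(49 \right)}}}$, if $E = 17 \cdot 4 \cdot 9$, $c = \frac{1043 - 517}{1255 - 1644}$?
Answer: $- \frac{8849379}{4239316} \approx -2.0875$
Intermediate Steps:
$a{\left(x \right)} = - \frac{1}{52}$ ($a{\left(x \right)} = \frac{1}{-52} = - \frac{1}{52}$)
$c = - \frac{526}{389}$ ($c = \frac{526}{-389} = 526 \left(- \frac{1}{389}\right) = - \frac{526}{389} \approx -1.3522$)
$E = 612$ ($E = 68 \cdot 9 = 612$)
$- \frac{1276}{E + \frac{1}{c + a{\left(49 \right)}}} = - \frac{1276}{612 + \frac{1}{- \frac{526}{389} - \frac{1}{52}}} = - \frac{1276}{612 + \frac{1}{- \frac{27741}{20228}}} = - \frac{1276}{612 - \frac{20228}{27741}} = - \frac{1276}{\frac{16957264}{27741}} = \left(-1276\right) \frac{27741}{16957264} = - \frac{8849379}{4239316}$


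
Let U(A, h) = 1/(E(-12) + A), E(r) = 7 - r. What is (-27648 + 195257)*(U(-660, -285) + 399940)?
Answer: 42968501190251/641 ≈ 6.7034e+10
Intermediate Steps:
U(A, h) = 1/(19 + A) (U(A, h) = 1/((7 - 1*(-12)) + A) = 1/((7 + 12) + A) = 1/(19 + A))
(-27648 + 195257)*(U(-660, -285) + 399940) = (-27648 + 195257)*(1/(19 - 660) + 399940) = 167609*(1/(-641) + 399940) = 167609*(-1/641 + 399940) = 167609*(256361539/641) = 42968501190251/641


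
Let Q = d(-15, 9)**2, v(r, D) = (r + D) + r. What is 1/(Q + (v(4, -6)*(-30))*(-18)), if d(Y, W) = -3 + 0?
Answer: 1/1089 ≈ 0.00091827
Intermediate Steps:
d(Y, W) = -3
v(r, D) = D + 2*r (v(r, D) = (D + r) + r = D + 2*r)
Q = 9 (Q = (-3)**2 = 9)
1/(Q + (v(4, -6)*(-30))*(-18)) = 1/(9 + ((-6 + 2*4)*(-30))*(-18)) = 1/(9 + ((-6 + 8)*(-30))*(-18)) = 1/(9 + (2*(-30))*(-18)) = 1/(9 - 60*(-18)) = 1/(9 + 1080) = 1/1089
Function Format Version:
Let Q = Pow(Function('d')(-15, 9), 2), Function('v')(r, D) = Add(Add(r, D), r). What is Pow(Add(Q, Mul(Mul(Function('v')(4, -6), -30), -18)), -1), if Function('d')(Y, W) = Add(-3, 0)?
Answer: Rational(1, 1089) ≈ 0.00091827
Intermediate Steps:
Function('d')(Y, W) = -3
Function('v')(r, D) = Add(D, Mul(2, r)) (Function('v')(r, D) = Add(Add(D, r), r) = Add(D, Mul(2, r)))
Q = 9 (Q = Pow(-3, 2) = 9)
Pow(Add(Q, Mul(Mul(Function('v')(4, -6), -30), -18)), -1) = Pow(Add(9, Mul(Mul(Add(-6, Mul(2, 4)), -30), -18)), -1) = Pow(Add(9, Mul(Mul(Add(-6, 8), -30), -18)), -1) = Pow(Add(9, Mul(Mul(2, -30), -18)), -1) = Pow(Add(9, Mul(-60, -18)), -1) = Pow(Add(9, 1080), -1) = Pow(1089, -1) = Rational(1, 1089)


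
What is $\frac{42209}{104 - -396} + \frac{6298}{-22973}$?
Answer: $\frac{966518357}{11486500} \approx 84.144$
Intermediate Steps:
$\frac{42209}{104 - -396} + \frac{6298}{-22973} = \frac{42209}{104 + 396} + 6298 \left(- \frac{1}{22973}\right) = \frac{42209}{500} - \frac{6298}{22973} = \frac{966518357}{11486500}$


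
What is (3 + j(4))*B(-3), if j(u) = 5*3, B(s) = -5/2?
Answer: -45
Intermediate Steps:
B(s) = -5/2 (B(s) = -5*1/2 = -5/2)
j(u) = 15
(3 + j(4))*B(-3) = (3 + 15)*(-5/2) = 18*(-5/2) = -45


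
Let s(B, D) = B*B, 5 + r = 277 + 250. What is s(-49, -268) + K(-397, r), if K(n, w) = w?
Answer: 2923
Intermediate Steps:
r = 522 (r = -5 + (277 + 250) = -5 + 527 = 522)
s(B, D) = B²
s(-49, -268) + K(-397, r) = (-49)² + 522 = 2401 + 522 = 2923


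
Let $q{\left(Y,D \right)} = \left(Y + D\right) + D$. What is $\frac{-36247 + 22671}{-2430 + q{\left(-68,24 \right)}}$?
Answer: $\frac{6788}{1225} \approx 5.5412$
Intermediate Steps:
$q{\left(Y,D \right)} = Y + 2 D$ ($q{\left(Y,D \right)} = \left(D + Y\right) + D = Y + 2 D$)
$\frac{-36247 + 22671}{-2430 + q{\left(-68,24 \right)}} = \frac{-36247 + 22671}{-2430 + \left(-68 + 2 \cdot 24\right)} = - \frac{13576}{-2430 + \left(-68 + 48\right)} = - \frac{13576}{-2430 - 20} = - \frac{13576}{-2450} = \left(-13576\right) \left(- \frac{1}{2450}\right) = \frac{6788}{1225}$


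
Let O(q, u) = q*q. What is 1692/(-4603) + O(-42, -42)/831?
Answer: 2237880/1275031 ≈ 1.7552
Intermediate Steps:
O(q, u) = q²
1692/(-4603) + O(-42, -42)/831 = 1692/(-4603) + (-42)²/831 = 1692*(-1/4603) + 1764*(1/831) = -1692/4603 + 588/277 = 2237880/1275031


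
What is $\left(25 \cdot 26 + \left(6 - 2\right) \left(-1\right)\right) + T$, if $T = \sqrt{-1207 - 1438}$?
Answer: $646 + 23 i \sqrt{5} \approx 646.0 + 51.43 i$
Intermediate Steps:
$T = 23 i \sqrt{5}$ ($T = \sqrt{-2645} = 23 i \sqrt{5} \approx 51.43 i$)
$\left(25 \cdot 26 + \left(6 - 2\right) \left(-1\right)\right) + T = \left(25 \cdot 26 + \left(6 - 2\right) \left(-1\right)\right) + 23 i \sqrt{5} = \left(650 + 4 \left(-1\right)\right) + 23 i \sqrt{5} = \left(650 - 4\right) + 23 i \sqrt{5} = 646 + 23 i \sqrt{5}$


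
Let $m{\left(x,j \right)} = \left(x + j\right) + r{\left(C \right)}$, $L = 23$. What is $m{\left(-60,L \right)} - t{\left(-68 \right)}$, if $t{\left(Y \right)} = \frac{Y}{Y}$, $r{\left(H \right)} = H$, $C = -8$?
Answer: $-46$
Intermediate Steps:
$m{\left(x,j \right)} = -8 + j + x$ ($m{\left(x,j \right)} = \left(x + j\right) - 8 = \left(j + x\right) - 8 = -8 + j + x$)
$t{\left(Y \right)} = 1$
$m{\left(-60,L \right)} - t{\left(-68 \right)} = \left(-8 + 23 - 60\right) - 1 = -45 - 1 = -46$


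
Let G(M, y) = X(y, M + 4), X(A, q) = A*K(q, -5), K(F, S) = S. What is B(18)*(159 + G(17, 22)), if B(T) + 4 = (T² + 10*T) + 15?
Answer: 25235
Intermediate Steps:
X(A, q) = -5*A (X(A, q) = A*(-5) = -5*A)
G(M, y) = -5*y
B(T) = 11 + T² + 10*T (B(T) = -4 + ((T² + 10*T) + 15) = -4 + (15 + T² + 10*T) = 11 + T² + 10*T)
B(18)*(159 + G(17, 22)) = (11 + 18² + 10*18)*(159 - 5*22) = (11 + 324 + 180)*(159 - 110) = 515*49 = 25235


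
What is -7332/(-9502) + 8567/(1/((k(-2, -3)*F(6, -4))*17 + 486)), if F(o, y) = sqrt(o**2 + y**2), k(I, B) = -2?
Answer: 19781086728/4751 - 582556*sqrt(13) ≈ 2.0631e+6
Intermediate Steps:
-7332/(-9502) + 8567/(1/((k(-2, -3)*F(6, -4))*17 + 486)) = -7332/(-9502) + 8567/(1/(-2*sqrt(6**2 + (-4)**2)*17 + 486)) = -7332*(-1/9502) + 8567/(1/(-2*sqrt(36 + 16)*17 + 486)) = 3666/4751 + 8567/(1/(-4*sqrt(13)*17 + 486)) = 3666/4751 + 8567/(1/(-68*sqrt(13) + 486)) = 3666/4751 + 8567/(1/(486 - 68*sqrt(13))) = 3666/4751 + 8567*(486 - 68*sqrt(13)) = 3666/4751 + (4163562 - 582556*sqrt(13)) = 19781086728/4751 - 582556*sqrt(13)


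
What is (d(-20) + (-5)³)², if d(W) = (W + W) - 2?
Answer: 27889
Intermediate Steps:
d(W) = -2 + 2*W (d(W) = 2*W - 2 = -2 + 2*W)
(d(-20) + (-5)³)² = ((-2 + 2*(-20)) + (-5)³)² = ((-2 - 40) - 125)² = (-42 - 125)² = (-167)² = 27889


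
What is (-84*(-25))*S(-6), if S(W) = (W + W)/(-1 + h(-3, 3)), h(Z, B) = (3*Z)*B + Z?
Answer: 25200/31 ≈ 812.90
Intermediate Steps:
h(Z, B) = Z + 3*B*Z (h(Z, B) = 3*B*Z + Z = Z + 3*B*Z)
S(W) = -2*W/31 (S(W) = (W + W)/(-1 - 3*(1 + 3*3)) = (2*W)/(-1 - 3*(1 + 9)) = (2*W)/(-1 - 3*10) = (2*W)/(-1 - 30) = (2*W)/(-31) = (2*W)*(-1/31) = -2*W/31)
(-84*(-25))*S(-6) = (-84*(-25))*(-2/31*(-6)) = 2100*(12/31) = 25200/31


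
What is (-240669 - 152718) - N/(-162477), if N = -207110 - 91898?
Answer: -63916638607/162477 ≈ -3.9339e+5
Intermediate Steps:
N = -299008
(-240669 - 152718) - N/(-162477) = (-240669 - 152718) - (-299008)/(-162477) = -393387 - (-299008)*(-1)/162477 = -393387 - 1*299008/162477 = -393387 - 299008/162477 = -63916638607/162477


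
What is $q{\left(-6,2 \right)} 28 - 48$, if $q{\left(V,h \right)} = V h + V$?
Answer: $-552$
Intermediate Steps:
$q{\left(V,h \right)} = V + V h$
$q{\left(-6,2 \right)} 28 - 48 = - 6 \left(1 + 2\right) 28 - 48 = \left(-6\right) 3 \cdot 28 - 48 = \left(-18\right) 28 - 48 = -504 - 48 = -552$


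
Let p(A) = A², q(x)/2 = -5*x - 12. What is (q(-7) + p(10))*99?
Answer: 14454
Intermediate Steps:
q(x) = -24 - 10*x (q(x) = 2*(-5*x - 12) = 2*(-12 - 5*x) = -24 - 10*x)
(q(-7) + p(10))*99 = ((-24 - 10*(-7)) + 10²)*99 = ((-24 + 70) + 100)*99 = (46 + 100)*99 = 146*99 = 14454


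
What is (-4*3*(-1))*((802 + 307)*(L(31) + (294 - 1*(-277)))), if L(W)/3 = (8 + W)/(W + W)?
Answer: 236343426/31 ≈ 7.6240e+6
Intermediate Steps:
L(W) = 3*(8 + W)/(2*W) (L(W) = 3*((8 + W)/(W + W)) = 3*((8 + W)/((2*W))) = 3*((8 + W)*(1/(2*W))) = 3*((8 + W)/(2*W)) = 3*(8 + W)/(2*W))
(-4*3*(-1))*((802 + 307)*(L(31) + (294 - 1*(-277)))) = (-4*3*(-1))*((802 + 307)*((3/2 + 12/31) + (294 - 1*(-277)))) = (-12*(-1))*(1109*((3/2 + 12*(1/31)) + (294 + 277))) = 12*(1109*((3/2 + 12/31) + 571)) = 12*(1109*(117/62 + 571)) = 12*(1109*(35519/62)) = 12*(39390571/62) = 236343426/31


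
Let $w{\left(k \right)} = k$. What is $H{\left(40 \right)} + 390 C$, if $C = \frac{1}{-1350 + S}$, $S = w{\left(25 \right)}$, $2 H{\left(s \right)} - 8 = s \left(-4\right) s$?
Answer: $- \frac{847018}{265} \approx -3196.3$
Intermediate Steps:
$H{\left(s \right)} = 4 - 2 s^{2}$ ($H{\left(s \right)} = 4 + \frac{s \left(-4\right) s}{2} = 4 + \frac{- 4 s s}{2} = 4 + \frac{\left(-4\right) s^{2}}{2} = 4 - 2 s^{2}$)
$S = 25$
$C = - \frac{1}{1325}$ ($C = \frac{1}{-1350 + 25} = \frac{1}{-1325} = - \frac{1}{1325} \approx -0.00075472$)
$H{\left(40 \right)} + 390 C = \left(4 - 2 \cdot 40^{2}\right) + 390 \left(- \frac{1}{1325}\right) = \left(4 - 3200\right) - \frac{78}{265} = -3196 - \frac{78}{265} = - \frac{847018}{265}$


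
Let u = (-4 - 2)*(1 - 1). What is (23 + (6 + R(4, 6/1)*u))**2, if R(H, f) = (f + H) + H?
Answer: 841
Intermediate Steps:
u = 0 (u = -6*0 = 0)
R(H, f) = f + 2*H (R(H, f) = (H + f) + H = f + 2*H)
(23 + (6 + R(4, 6/1)*u))**2 = (23 + (6 + (6/1 + 2*4)*0))**2 = (23 + (6 + (6*1 + 8)*0))**2 = (23 + (6 + (6 + 8)*0))**2 = (23 + (6 + 14*0))**2 = (23 + (6 + 0))**2 = (23 + 6)**2 = 29**2 = 841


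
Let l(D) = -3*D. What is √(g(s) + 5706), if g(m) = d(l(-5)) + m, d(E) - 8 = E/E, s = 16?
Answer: √5731 ≈ 75.703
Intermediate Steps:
d(E) = 9 (d(E) = 8 + E/E = 8 + 1 = 9)
g(m) = 9 + m
√(g(s) + 5706) = √((9 + 16) + 5706) = √(25 + 5706) = √5731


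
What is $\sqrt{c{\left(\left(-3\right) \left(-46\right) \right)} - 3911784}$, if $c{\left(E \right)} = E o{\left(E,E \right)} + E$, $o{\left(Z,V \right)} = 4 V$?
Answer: $i \sqrt{3835470} \approx 1958.4 i$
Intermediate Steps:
$c{\left(E \right)} = E + 4 E^{2}$ ($c{\left(E \right)} = E 4 E + E = 4 E^{2} + E = E + 4 E^{2}$)
$\sqrt{c{\left(\left(-3\right) \left(-46\right) \right)} - 3911784} = \sqrt{\left(-3\right) \left(-46\right) \left(1 + 4 \left(\left(-3\right) \left(-46\right)\right)\right) - 3911784} = \sqrt{138 \left(1 + 4 \cdot 138\right) - 3911784} = \sqrt{138 \left(1 + 552\right) - 3911784} = \sqrt{138 \cdot 553 - 3911784} = \sqrt{76314 - 3911784} = \sqrt{-3835470} = i \sqrt{3835470}$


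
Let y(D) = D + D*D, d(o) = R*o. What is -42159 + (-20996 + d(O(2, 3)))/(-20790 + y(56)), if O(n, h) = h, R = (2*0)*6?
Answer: -370946543/8799 ≈ -42158.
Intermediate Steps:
R = 0 (R = 0*6 = 0)
d(o) = 0 (d(o) = 0*o = 0)
y(D) = D + D²
-42159 + (-20996 + d(O(2, 3)))/(-20790 + y(56)) = -42159 + (-20996 + 0)/(-20790 + 56*(1 + 56)) = -42159 - 20996/(-20790 + 56*57) = -42159 - 20996/(-20790 + 3192) = -42159 - 20996/(-17598) = -42159 - 20996*(-1/17598) = -42159 + 10498/8799 = -370946543/8799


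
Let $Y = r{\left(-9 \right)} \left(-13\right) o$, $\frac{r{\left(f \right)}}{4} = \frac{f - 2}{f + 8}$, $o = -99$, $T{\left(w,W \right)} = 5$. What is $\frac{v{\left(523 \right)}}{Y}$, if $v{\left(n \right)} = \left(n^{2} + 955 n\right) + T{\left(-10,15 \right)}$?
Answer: $\frac{772999}{56628} \approx 13.65$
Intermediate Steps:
$r{\left(f \right)} = \frac{4 \left(-2 + f\right)}{8 + f}$ ($r{\left(f \right)} = 4 \frac{f - 2}{f + 8} = 4 \frac{-2 + f}{8 + f} = \frac{4 \left(-2 + f\right)}{8 + f}$)
$Y = 56628$ ($Y = \frac{4 \left(-2 - 9\right)}{8 - 9} \left(-13\right) \left(-99\right) = 4 \frac{1}{-1} \left(-11\right) \left(-13\right) \left(-99\right) = 4 \left(-1\right) \left(-11\right) \left(-13\right) \left(-99\right) = 44 \left(-13\right) \left(-99\right) = \left(-572\right) \left(-99\right) = 56628$)
$v{\left(n \right)} = 5 + n^{2} + 955 n$ ($v{\left(n \right)} = \left(n^{2} + 955 n\right) + 5 = 5 + n^{2} + 955 n$)
$\frac{v{\left(523 \right)}}{Y} = \frac{5 + 523^{2} + 955 \cdot 523}{56628} = \left(5 + 273529 + 499465\right) \frac{1}{56628} = 772999 \cdot \frac{1}{56628} = \frac{772999}{56628}$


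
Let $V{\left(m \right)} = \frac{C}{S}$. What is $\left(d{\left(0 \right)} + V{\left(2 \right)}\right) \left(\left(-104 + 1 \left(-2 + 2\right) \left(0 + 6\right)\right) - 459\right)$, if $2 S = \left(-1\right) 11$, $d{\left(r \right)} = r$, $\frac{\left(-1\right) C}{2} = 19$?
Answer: $- \frac{42788}{11} \approx -3889.8$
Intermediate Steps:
$C = -38$ ($C = \left(-2\right) 19 = -38$)
$S = - \frac{11}{2}$ ($S = \frac{\left(-1\right) 11}{2} = \frac{1}{2} \left(-11\right) = - \frac{11}{2} \approx -5.5$)
$V{\left(m \right)} = \frac{76}{11}$ ($V{\left(m \right)} = - \frac{38}{- \frac{11}{2}} = \left(-38\right) \left(- \frac{2}{11}\right) = \frac{76}{11}$)
$\left(d{\left(0 \right)} + V{\left(2 \right)}\right) \left(\left(-104 + 1 \left(-2 + 2\right) \left(0 + 6\right)\right) - 459\right) = \left(0 + \frac{76}{11}\right) \left(\left(-104 + 1 \left(-2 + 2\right) \left(0 + 6\right)\right) - 459\right) = \frac{76 \left(\left(-104 + 1 \cdot 0 \cdot 6\right) - 459\right)}{11} = \frac{76 \left(\left(-104 + 0 \cdot 6\right) - 459\right)}{11} = \frac{76 \left(\left(-104 + 0\right) - 459\right)}{11} = \frac{76 \left(-104 - 459\right)}{11} = \frac{76}{11} \left(-563\right) = - \frac{42788}{11}$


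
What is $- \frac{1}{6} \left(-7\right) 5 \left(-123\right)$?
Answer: $- \frac{1435}{2} \approx -717.5$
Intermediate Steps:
$- \frac{1}{6} \left(-7\right) 5 \left(-123\right) = \left(-1\right) \frac{1}{6} \left(-7\right) 5 \left(-123\right) = \left(- \frac{1}{6}\right) \left(-7\right) 5 \left(-123\right) = \frac{7}{6} \cdot 5 \left(-123\right) = \frac{35}{6} \left(-123\right) = - \frac{1435}{2}$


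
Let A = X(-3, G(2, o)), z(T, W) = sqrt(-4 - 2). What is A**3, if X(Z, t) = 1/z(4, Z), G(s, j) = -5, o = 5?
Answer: I*sqrt(6)/36 ≈ 0.068041*I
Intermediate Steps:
z(T, W) = I*sqrt(6) (z(T, W) = sqrt(-6) = I*sqrt(6))
X(Z, t) = -I*sqrt(6)/6 (X(Z, t) = 1/(I*sqrt(6)) = -I*sqrt(6)/6)
A = -I*sqrt(6)/6 ≈ -0.40825*I
A**3 = (-I*sqrt(6)/6)**3 = I*sqrt(6)/36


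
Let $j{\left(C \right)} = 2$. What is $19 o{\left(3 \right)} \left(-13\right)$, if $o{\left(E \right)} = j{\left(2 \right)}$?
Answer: $-494$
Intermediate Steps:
$o{\left(E \right)} = 2$
$19 o{\left(3 \right)} \left(-13\right) = 19 \cdot 2 \left(-13\right) = 38 \left(-13\right) = -494$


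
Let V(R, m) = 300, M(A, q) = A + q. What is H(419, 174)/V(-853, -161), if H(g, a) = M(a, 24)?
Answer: 33/50 ≈ 0.66000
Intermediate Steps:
H(g, a) = 24 + a (H(g, a) = a + 24 = 24 + a)
H(419, 174)/V(-853, -161) = (24 + 174)/300 = 198*(1/300) = 33/50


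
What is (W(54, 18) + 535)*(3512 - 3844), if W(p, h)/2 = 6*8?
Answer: -209492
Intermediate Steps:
W(p, h) = 96 (W(p, h) = 2*(6*8) = 2*48 = 96)
(W(54, 18) + 535)*(3512 - 3844) = (96 + 535)*(3512 - 3844) = 631*(-332) = -209492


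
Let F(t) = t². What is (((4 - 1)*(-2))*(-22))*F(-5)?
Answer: 3300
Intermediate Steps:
(((4 - 1)*(-2))*(-22))*F(-5) = (((4 - 1)*(-2))*(-22))*(-5)² = ((3*(-2))*(-22))*25 = -6*(-22)*25 = 132*25 = 3300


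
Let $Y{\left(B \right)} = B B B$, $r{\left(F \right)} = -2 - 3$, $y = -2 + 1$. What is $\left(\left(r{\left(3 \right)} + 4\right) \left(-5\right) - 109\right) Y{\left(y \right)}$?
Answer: $104$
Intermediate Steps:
$y = -1$
$r{\left(F \right)} = -5$ ($r{\left(F \right)} = -2 - 3 = -5$)
$Y{\left(B \right)} = B^{3}$ ($Y{\left(B \right)} = B^{2} B = B^{3}$)
$\left(\left(r{\left(3 \right)} + 4\right) \left(-5\right) - 109\right) Y{\left(y \right)} = \left(\left(-5 + 4\right) \left(-5\right) - 109\right) \left(-1\right)^{3} = \left(\left(-1\right) \left(-5\right) - 109\right) \left(-1\right) = \left(5 - 109\right) \left(-1\right) = \left(-104\right) \left(-1\right) = 104$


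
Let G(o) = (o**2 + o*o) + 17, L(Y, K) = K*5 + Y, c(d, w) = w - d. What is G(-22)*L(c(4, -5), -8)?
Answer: -48265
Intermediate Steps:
L(Y, K) = Y + 5*K (L(Y, K) = 5*K + Y = Y + 5*K)
G(o) = 17 + 2*o**2 (G(o) = (o**2 + o**2) + 17 = 2*o**2 + 17 = 17 + 2*o**2)
G(-22)*L(c(4, -5), -8) = (17 + 2*(-22)**2)*((-5 - 1*4) + 5*(-8)) = (17 + 2*484)*((-5 - 4) - 40) = (17 + 968)*(-9 - 40) = 985*(-49) = -48265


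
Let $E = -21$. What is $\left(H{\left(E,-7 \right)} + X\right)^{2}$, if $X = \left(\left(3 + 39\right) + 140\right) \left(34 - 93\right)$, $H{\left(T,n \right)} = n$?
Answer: $115455025$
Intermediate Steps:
$X = -10738$ ($X = \left(42 + 140\right) \left(-59\right) = 182 \left(-59\right) = -10738$)
$\left(H{\left(E,-7 \right)} + X\right)^{2} = \left(-7 - 10738\right)^{2} = \left(-10745\right)^{2} = 115455025$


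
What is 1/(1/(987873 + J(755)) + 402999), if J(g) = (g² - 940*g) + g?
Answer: 848953/342127210048 ≈ 2.4814e-6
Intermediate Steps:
J(g) = g² - 939*g
1/(1/(987873 + J(755)) + 402999) = 1/(1/(987873 + 755*(-939 + 755)) + 402999) = 1/(1/(987873 + 755*(-184)) + 402999) = 1/(1/(987873 - 138920) + 402999) = 1/(1/848953 + 402999) = 1/(342127210048/848953) = 848953/342127210048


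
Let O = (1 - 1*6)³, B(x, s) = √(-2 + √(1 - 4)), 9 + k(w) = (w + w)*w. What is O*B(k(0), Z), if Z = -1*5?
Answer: -125*√(-2 + I*√3) ≈ -71.028 - 190.51*I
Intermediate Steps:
k(w) = -9 + 2*w² (k(w) = -9 + (w + w)*w = -9 + (2*w)*w = -9 + 2*w²)
Z = -5
B(x, s) = √(-2 + I*√3) (B(x, s) = √(-2 + √(-3)) = √(-2 + I*√3))
O = -125 (O = (1 - 6)³ = (-5)³ = -125)
O*B(k(0), Z) = -125*√(-2 + I*√3)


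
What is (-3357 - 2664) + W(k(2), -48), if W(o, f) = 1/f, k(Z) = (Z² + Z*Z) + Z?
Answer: -289009/48 ≈ -6021.0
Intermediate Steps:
k(Z) = Z + 2*Z² (k(Z) = (Z² + Z²) + Z = 2*Z² + Z = Z + 2*Z²)
(-3357 - 2664) + W(k(2), -48) = (-3357 - 2664) + 1/(-48) = -6021 - 1/48 = -289009/48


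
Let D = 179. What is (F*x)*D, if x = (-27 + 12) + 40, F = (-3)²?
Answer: 40275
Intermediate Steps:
F = 9
x = 25 (x = -15 + 40 = 25)
(F*x)*D = (9*25)*179 = 225*179 = 40275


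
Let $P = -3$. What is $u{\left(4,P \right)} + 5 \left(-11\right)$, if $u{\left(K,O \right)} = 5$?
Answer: $-50$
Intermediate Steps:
$u{\left(4,P \right)} + 5 \left(-11\right) = 5 + 5 \left(-11\right) = 5 - 55 = -50$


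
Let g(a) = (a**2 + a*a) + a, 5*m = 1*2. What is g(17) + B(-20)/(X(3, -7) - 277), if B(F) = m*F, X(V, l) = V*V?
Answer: 39867/67 ≈ 595.03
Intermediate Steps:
m = 2/5 (m = (1*2)/5 = (1/5)*2 = 2/5 ≈ 0.40000)
X(V, l) = V**2
g(a) = a + 2*a**2 (g(a) = (a**2 + a**2) + a = 2*a**2 + a = a + 2*a**2)
B(F) = 2*F/5
g(17) + B(-20)/(X(3, -7) - 277) = 17*(1 + 2*17) + ((2/5)*(-20))/(3**2 - 277) = 17*(1 + 34) - 8/(9 - 277) = 17*35 - 8/(-268) = 595 - 1/268*(-8) = 595 + 2/67 = 39867/67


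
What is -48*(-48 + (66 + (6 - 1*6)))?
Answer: -864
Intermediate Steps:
-48*(-48 + (66 + (6 - 1*6))) = -48*(-48 + (66 + (6 - 6))) = -48*(-48 + (66 + 0)) = -48*(-48 + 66) = -48*18 = -864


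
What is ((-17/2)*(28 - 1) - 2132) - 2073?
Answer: -8869/2 ≈ -4434.5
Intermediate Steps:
((-17/2)*(28 - 1) - 2132) - 2073 = (-17*½*27 - 2132) - 2073 = (-17/2*27 - 2132) - 2073 = (-459/2 - 2132) - 2073 = -4723/2 - 2073 = -8869/2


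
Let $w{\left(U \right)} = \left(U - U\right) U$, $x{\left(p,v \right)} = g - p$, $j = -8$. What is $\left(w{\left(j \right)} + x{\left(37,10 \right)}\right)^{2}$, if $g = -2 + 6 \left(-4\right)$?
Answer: $3969$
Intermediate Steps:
$g = -26$ ($g = -2 - 24 = -26$)
$x{\left(p,v \right)} = -26 - p$
$w{\left(U \right)} = 0$ ($w{\left(U \right)} = 0 U = 0$)
$\left(w{\left(j \right)} + x{\left(37,10 \right)}\right)^{2} = \left(0 - 63\right)^{2} = \left(-63\right)^{2} = 3969$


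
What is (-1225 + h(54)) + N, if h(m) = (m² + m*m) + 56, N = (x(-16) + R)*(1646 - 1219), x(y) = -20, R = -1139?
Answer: -490230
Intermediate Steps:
N = -494893 (N = (-20 - 1139)*(1646 - 1219) = -1159*427 = -494893)
h(m) = 56 + 2*m² (h(m) = (m² + m²) + 56 = 2*m² + 56 = 56 + 2*m²)
(-1225 + h(54)) + N = (-1225 + (56 + 2*54²)) - 494893 = (-1225 + (56 + 2*2916)) - 494893 = (-1225 + (56 + 5832)) - 494893 = (-1225 + 5888) - 494893 = 4663 - 494893 = -490230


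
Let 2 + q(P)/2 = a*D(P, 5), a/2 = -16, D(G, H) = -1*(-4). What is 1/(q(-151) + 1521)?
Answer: 1/1261 ≈ 0.00079302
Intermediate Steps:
D(G, H) = 4
a = -32 (a = 2*(-16) = -32)
q(P) = -260 (q(P) = -4 + 2*(-32*4) = -4 + 2*(-128) = -4 - 256 = -260)
1/(q(-151) + 1521) = 1/(-260 + 1521) = 1/1261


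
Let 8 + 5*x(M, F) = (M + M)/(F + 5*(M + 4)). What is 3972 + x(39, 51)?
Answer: 528071/133 ≈ 3970.5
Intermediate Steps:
x(M, F) = -8/5 + 2*M/(5*(20 + F + 5*M)) (x(M, F) = -8/5 + ((M + M)/(F + 5*(M + 4)))/5 = -8/5 + ((2*M)/(F + 5*(4 + M)))/5 = -8/5 + ((2*M)/(F + (20 + 5*M)))/5 = -8/5 + ((2*M)/(20 + F + 5*M))/5 = -8/5 + (2*M/(20 + F + 5*M))/5 = -8/5 + 2*M/(5*(20 + F + 5*M)))
3972 + x(39, 51) = 3972 + 2*(-80 - 19*39 - 4*51)/(5*(20 + 51 + 5*39)) = 3972 + 2*(-80 - 741 - 204)/(5*(20 + 51 + 195)) = 3972 + (⅖)*(-1025)/266 = 3972 + (⅖)*(1/266)*(-1025) = 3972 - 205/133 = 528071/133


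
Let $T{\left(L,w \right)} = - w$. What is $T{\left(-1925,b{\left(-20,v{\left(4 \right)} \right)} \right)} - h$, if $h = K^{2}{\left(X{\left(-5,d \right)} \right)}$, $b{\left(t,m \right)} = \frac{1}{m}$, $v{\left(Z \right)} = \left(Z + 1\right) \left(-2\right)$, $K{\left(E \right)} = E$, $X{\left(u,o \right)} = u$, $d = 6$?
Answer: $- \frac{249}{10} \approx -24.9$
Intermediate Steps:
$v{\left(Z \right)} = -2 - 2 Z$ ($v{\left(Z \right)} = \left(1 + Z\right) \left(-2\right) = -2 - 2 Z$)
$h = 25$ ($h = \left(-5\right)^{2} = 25$)
$T{\left(-1925,b{\left(-20,v{\left(4 \right)} \right)} \right)} - h = - \frac{1}{-2 - 8} - 25 = - \frac{1}{-10} - 25 = \left(-1\right) \left(- \frac{1}{10}\right) - 25 = \frac{1}{10} - 25 = - \frac{249}{10}$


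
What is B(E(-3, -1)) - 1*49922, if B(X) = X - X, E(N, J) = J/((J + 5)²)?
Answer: -49922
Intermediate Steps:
E(N, J) = J/(5 + J)² (E(N, J) = J/((5 + J)²) = J/(5 + J)²)
B(X) = 0
B(E(-3, -1)) - 1*49922 = 0 - 1*49922 = 0 - 49922 = -49922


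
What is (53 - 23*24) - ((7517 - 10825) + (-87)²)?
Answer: -4760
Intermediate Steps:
(53 - 23*24) - ((7517 - 10825) + (-87)²) = (53 - 552) - (-3308 + 7569) = -499 - 1*4261 = -499 - 4261 = -4760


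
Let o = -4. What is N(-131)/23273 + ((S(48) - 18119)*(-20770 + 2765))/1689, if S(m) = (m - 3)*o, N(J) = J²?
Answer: 7667865634064/39308097 ≈ 1.9507e+5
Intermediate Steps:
S(m) = 12 - 4*m (S(m) = (m - 3)*(-4) = (-3 + m)*(-4) = 12 - 4*m)
N(-131)/23273 + ((S(48) - 18119)*(-20770 + 2765))/1689 = (-131)²/23273 + (((12 - 4*48) - 18119)*(-20770 + 2765))/1689 = 17161*(1/23273) + (((12 - 192) - 18119)*(-18005))*(1/1689) = 17161/23273 + ((-180 - 18119)*(-18005))*(1/1689) = 17161/23273 - 18299*(-18005)*(1/1689) = 17161/23273 + 329473495*(1/1689) = 17161/23273 + 329473495/1689 = 7667865634064/39308097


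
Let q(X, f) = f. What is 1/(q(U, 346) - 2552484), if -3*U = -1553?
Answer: -1/2552138 ≈ -3.9183e-7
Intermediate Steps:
U = 1553/3 (U = -⅓*(-1553) = 1553/3 ≈ 517.67)
1/(q(U, 346) - 2552484) = 1/(346 - 2552484) = 1/(-2552138) = -1/2552138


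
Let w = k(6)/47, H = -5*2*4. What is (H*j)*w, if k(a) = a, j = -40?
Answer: 9600/47 ≈ 204.26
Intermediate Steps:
H = -40 (H = -10*4 = -40)
w = 6/47 ≈ 0.12766
(H*j)*w = -40*(-40)*(6/47) = 1600*(6/47) = 9600/47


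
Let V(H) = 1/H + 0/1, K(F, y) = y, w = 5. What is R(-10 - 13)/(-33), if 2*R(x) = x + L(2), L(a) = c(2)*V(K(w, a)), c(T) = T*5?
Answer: 3/11 ≈ 0.27273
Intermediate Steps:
V(H) = 1/H (V(H) = 1/H + 0*1 = 1/H + 0 = 1/H)
c(T) = 5*T
L(a) = 10/a (L(a) = (5*2)/a = 10/a)
R(x) = 5/2 + x/2 (R(x) = (x + 10/2)/2 = (x + 10*(½))/2 = (x + 5)/2 = (5 + x)/2 = 5/2 + x/2)
R(-10 - 13)/(-33) = (5/2 + (-10 - 13)/2)/(-33) = (5/2 + (½)*(-23))*(-1/33) = (5/2 - 23/2)*(-1/33) = -9*(-1/33) = 3/11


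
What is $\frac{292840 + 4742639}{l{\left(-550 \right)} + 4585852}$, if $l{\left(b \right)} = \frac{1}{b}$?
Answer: $\frac{923171150}{840739533} \approx 1.098$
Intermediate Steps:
$\frac{292840 + 4742639}{l{\left(-550 \right)} + 4585852} = \frac{292840 + 4742639}{\frac{1}{-550} + 4585852} = \frac{5035479}{- \frac{1}{550} + 4585852} = \frac{5035479}{\frac{2522218599}{550}} = 5035479 \cdot \frac{550}{2522218599} = \frac{923171150}{840739533}$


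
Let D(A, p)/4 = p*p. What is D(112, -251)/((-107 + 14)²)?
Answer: 252004/8649 ≈ 29.137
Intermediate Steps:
D(A, p) = 4*p² (D(A, p) = 4*(p*p) = 4*p²)
D(112, -251)/((-107 + 14)²) = (4*(-251)²)/((-107 + 14)²) = (4*63001)/((-93)²) = 252004/8649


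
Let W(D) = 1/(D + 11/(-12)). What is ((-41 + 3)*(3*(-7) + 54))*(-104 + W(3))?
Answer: 3245352/25 ≈ 1.2981e+5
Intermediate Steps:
W(D) = 1/(-11/12 + D) (W(D) = 1/(D + 11*(-1/12)) = 1/(D - 11/12) = 1/(-11/12 + D))
((-41 + 3)*(3*(-7) + 54))*(-104 + W(3)) = ((-41 + 3)*(3*(-7) + 54))*(-104 + 12/(-11 + 12*3)) = (-38*(-21 + 54))*(-104 + 12/(-11 + 36)) = (-38*33)*(-104 + 12/25) = -1254*(-104 + 12*(1/25)) = -1254*(-104 + 12/25) = -1254*(-2588/25) = 3245352/25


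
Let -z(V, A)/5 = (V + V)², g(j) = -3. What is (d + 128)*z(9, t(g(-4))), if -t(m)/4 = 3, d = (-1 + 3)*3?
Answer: -217080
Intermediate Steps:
d = 6 (d = 2*3 = 6)
t(m) = -12 (t(m) = -4*3 = -12)
z(V, A) = -20*V² (z(V, A) = -5*(V + V)² = -5*4*V² = -20*V²)
(d + 128)*z(9, t(g(-4))) = (6 + 128)*(-20*9²) = 134*(-20*81) = 134*(-1620) = -217080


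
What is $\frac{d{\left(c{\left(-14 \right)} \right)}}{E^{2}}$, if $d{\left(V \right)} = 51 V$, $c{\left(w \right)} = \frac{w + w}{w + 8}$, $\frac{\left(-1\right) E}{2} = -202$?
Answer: $\frac{119}{81608} \approx 0.0014582$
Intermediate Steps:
$E = 404$ ($E = \left(-2\right) \left(-202\right) = 404$)
$c{\left(w \right)} = \frac{2 w}{8 + w}$
$\frac{d{\left(c{\left(-14 \right)} \right)}}{E^{2}} = \frac{51 \cdot 2 \left(-14\right) \frac{1}{8 - 14}}{404^{2}} = \frac{51 \cdot 2 \left(-14\right) \frac{1}{-6}}{163216} = 51 \cdot 2 \left(-14\right) \left(- \frac{1}{6}\right) \frac{1}{163216} = 51 \cdot \frac{14}{3} \cdot \frac{1}{163216} = 238 \cdot \frac{1}{163216} = \frac{119}{81608}$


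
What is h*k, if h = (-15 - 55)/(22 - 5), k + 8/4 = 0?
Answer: 140/17 ≈ 8.2353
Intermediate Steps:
k = -2 (k = -2 + 0 = -2)
h = -70/17 ≈ -4.1176
h*k = -70/17*(-2) = 140/17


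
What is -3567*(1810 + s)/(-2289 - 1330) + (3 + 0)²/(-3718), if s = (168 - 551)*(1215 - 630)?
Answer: -267948798231/1223222 ≈ -2.1905e+5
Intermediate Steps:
s = -224055 (s = -383*585 = -224055)
-3567*(1810 + s)/(-2289 - 1330) + (3 + 0)²/(-3718) = -3567*(1810 - 224055)/(-2289 - 1330) + (3 + 0)²/(-3718) = -3567/((-3619/(-222245))) + 3²*(-1/3718) = -3567/((-3619*(-1/222245))) + 9*(-1/3718) = -3567/3619/222245 - 9/3718 = -3567*222245/3619 - 9/3718 = -792747915/3619 - 9/3718 = -267948798231/1223222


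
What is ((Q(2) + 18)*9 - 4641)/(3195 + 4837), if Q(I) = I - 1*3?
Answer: -561/1004 ≈ -0.55877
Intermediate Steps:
Q(I) = -3 + I (Q(I) = I - 3 = -3 + I)
((Q(2) + 18)*9 - 4641)/(3195 + 4837) = (((-3 + 2) + 18)*9 - 4641)/(3195 + 4837) = ((-1 + 18)*9 - 4641)/8032 = (17*9 - 4641)*(1/8032) = (153 - 4641)*(1/8032) = -4488*1/8032 = -561/1004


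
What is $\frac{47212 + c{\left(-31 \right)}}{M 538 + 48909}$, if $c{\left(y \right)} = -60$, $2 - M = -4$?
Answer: $\frac{47152}{52137} \approx 0.90439$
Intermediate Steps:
$M = 6$ ($M = 2 - -4 = 2 + 4 = 6$)
$\frac{47212 + c{\left(-31 \right)}}{M 538 + 48909} = \frac{47212 - 60}{6 \cdot 538 + 48909} = \frac{47152}{3228 + 48909} = \frac{47152}{52137}$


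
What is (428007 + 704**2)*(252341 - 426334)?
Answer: -160703936639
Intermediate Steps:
(428007 + 704**2)*(252341 - 426334) = (428007 + 495616)*(-173993) = 923623*(-173993) = -160703936639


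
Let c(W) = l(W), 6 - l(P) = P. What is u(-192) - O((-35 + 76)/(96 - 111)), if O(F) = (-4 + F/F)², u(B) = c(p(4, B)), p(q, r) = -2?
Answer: -1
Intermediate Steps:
l(P) = 6 - P
c(W) = 6 - W
u(B) = 8 (u(B) = 6 - 1*(-2) = 6 + 2 = 8)
O(F) = 9 (O(F) = (-4 + 1)² = (-3)² = 9)
u(-192) - O((-35 + 76)/(96 - 111)) = 8 - 1*9 = 8 - 9 = -1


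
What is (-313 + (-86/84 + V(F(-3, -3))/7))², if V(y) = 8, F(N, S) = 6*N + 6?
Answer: 172685881/1764 ≈ 97895.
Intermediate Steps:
F(N, S) = 6 + 6*N
(-313 + (-86/84 + V(F(-3, -3))/7))² = (-313 + (-86/84 + 8/7))² = (-313 + (-86*1/84 + 8*(⅐)))² = (-313 + (-43/42 + 8/7))² = (-313 + 5/42)² = (-13141/42)² = 172685881/1764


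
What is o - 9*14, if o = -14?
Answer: -140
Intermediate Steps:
o - 9*14 = -14 - 9*14 = -14 - 126 = -140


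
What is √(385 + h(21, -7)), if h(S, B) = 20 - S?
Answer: 8*√6 ≈ 19.596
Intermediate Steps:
√(385 + h(21, -7)) = √(385 + (20 - 1*21)) = √(385 + (20 - 21)) = √(385 - 1) = √384 = 8*√6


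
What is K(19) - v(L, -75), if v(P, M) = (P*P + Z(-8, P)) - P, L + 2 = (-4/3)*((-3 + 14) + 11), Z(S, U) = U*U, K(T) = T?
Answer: -17783/9 ≈ -1975.9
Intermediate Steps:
Z(S, U) = U²
L = -94/3 (L = -2 + (-4/3)*((-3 + 14) + 11) = -2 + (-4*⅓)*(11 + 11) = -2 - 4/3*22 = -2 - 88/3 = -94/3 ≈ -31.333)
v(P, M) = -P + 2*P² (v(P, M) = (P*P + P²) - P = (P² + P²) - P = 2*P² - P = -P + 2*P²)
K(19) - v(L, -75) = 19 - (-94)*(-1 + 2*(-94/3))/3 = 19 - (-94)*(-1 - 188/3)/3 = 19 - (-94)*(-191)/(3*3) = 19 - 1*17954/9 = 19 - 17954/9 = -17783/9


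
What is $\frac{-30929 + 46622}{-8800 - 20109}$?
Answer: $- \frac{15693}{28909} \approx -0.54284$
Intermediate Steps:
$\frac{-30929 + 46622}{-8800 - 20109} = \frac{15693}{-28909} = 15693 \left(- \frac{1}{28909}\right) = - \frac{15693}{28909}$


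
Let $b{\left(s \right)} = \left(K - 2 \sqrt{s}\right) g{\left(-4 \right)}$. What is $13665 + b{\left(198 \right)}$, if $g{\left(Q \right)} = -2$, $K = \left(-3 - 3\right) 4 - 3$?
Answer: $13719 + 12 \sqrt{22} \approx 13775.0$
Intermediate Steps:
$K = -27$ ($K = \left(-3 - 3\right) 4 - 3 = \left(-6\right) 4 - 3 = -24 - 3 = -27$)
$b{\left(s \right)} = 54 + 4 \sqrt{s}$ ($b{\left(s \right)} = \left(-27 - 2 \sqrt{s}\right) \left(-2\right) = 54 + 4 \sqrt{s}$)
$13665 + b{\left(198 \right)} = 13665 + \left(54 + 4 \sqrt{198}\right) = 13665 + \left(54 + 4 \cdot 3 \sqrt{22}\right) = 13665 + \left(54 + 12 \sqrt{22}\right) = 13719 + 12 \sqrt{22}$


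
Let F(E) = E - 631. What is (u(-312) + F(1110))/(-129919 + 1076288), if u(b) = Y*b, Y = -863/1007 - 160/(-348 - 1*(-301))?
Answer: -14943817/44790698401 ≈ -0.00033364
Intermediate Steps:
Y = 120559/47329 (Y = -863*1/1007 - 160/(-348 + 301) = -863/1007 - 160/(-47) = -863/1007 - 160*(-1/47) = -863/1007 + 160/47 = 120559/47329 ≈ 2.5473)
F(E) = -631 + E
u(b) = 120559*b/47329
(u(-312) + F(1110))/(-129919 + 1076288) = ((120559/47329)*(-312) + (-631 + 1110))/(-129919 + 1076288) = (-37614408/47329 + 479)/946369 = -14943817/47329*1/946369 = -14943817/44790698401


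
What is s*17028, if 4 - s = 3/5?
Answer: 289476/5 ≈ 57895.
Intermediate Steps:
s = 17/5 (s = 4 - 3/5 = 4 - 1*⅗ = 4 - ⅗ = 17/5 ≈ 3.4000)
s*17028 = (17/5)*17028 = 289476/5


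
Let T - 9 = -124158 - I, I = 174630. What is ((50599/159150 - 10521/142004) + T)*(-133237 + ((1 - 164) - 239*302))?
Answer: 115678414186132330251/1883328050 ≈ 6.1422e+10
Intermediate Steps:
T = -298779 (T = 9 + (-124158 - 1*174630) = 9 + (-124158 - 174630) = 9 - 298788 = -298779)
((50599/159150 - 10521/142004) + T)*(-133237 + ((1 - 164) - 239*302)) = ((50599/159150 - 10521/142004) - 298779)*(-133237 + ((1 - 164) - 239*302)) = ((50599*(1/159150) - 10521*1/142004) - 298779)*(-133237 + (-163 - 72178)) = ((50599/159150 - 10521/142004) - 298779)*(-133237 - 72341) = (2755421623/11299968300 - 298779)*(-205578) = -3376190473284077/11299968300*(-205578) = 115678414186132330251/1883328050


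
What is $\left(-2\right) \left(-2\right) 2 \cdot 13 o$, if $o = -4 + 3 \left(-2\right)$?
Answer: $-1040$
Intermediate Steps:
$o = -10$ ($o = -4 - 6 = -10$)
$\left(-2\right) \left(-2\right) 2 \cdot 13 o = \left(-2\right) \left(-2\right) 2 \cdot 13 \left(-10\right) = 4 \cdot 2 \cdot 13 \left(-10\right) = 8 \cdot 13 \left(-10\right) = 104 \left(-10\right) = -1040$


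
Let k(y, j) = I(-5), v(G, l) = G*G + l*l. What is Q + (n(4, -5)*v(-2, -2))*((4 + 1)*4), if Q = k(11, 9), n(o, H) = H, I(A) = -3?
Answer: -803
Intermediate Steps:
v(G, l) = G**2 + l**2
k(y, j) = -3
Q = -3
Q + (n(4, -5)*v(-2, -2))*((4 + 1)*4) = -3 + (-5*((-2)**2 + (-2)**2))*((4 + 1)*4) = -3 + (-5*(4 + 4))*(5*4) = -3 - 5*8*20 = -3 - 40*20 = -3 - 800 = -803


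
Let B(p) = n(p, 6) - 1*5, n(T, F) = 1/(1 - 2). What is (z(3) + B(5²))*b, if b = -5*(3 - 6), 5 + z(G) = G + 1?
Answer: -105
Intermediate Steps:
n(T, F) = -1 (n(T, F) = 1/(-1) = -1)
z(G) = -4 + G (z(G) = -5 + (G + 1) = -5 + (1 + G) = -4 + G)
b = 15 (b = -5*(-3) = 15)
B(p) = -6 (B(p) = -1 - 1*5 = -1 - 5 = -6)
(z(3) + B(5²))*b = ((-4 + 3) - 6)*15 = (-1 - 6)*15 = -7*15 = -105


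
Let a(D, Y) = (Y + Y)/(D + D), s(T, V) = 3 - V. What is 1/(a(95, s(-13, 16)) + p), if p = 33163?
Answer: 95/3150472 ≈ 3.0154e-5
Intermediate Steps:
a(D, Y) = Y/D (a(D, Y) = (2*Y)/((2*D)) = (2*Y)*(1/(2*D)) = Y/D)
1/(a(95, s(-13, 16)) + p) = 1/((3 - 1*16)/95 + 33163) = 1/((3 - 16)*(1/95) + 33163) = 1/(-13*1/95 + 33163) = 1/(-13/95 + 33163) = 1/(3150472/95) = 95/3150472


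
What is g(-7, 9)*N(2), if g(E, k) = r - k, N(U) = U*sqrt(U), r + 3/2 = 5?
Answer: -11*sqrt(2) ≈ -15.556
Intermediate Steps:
r = 7/2 (r = -3/2 + 5 = 7/2 ≈ 3.5000)
N(U) = U**(3/2)
g(E, k) = 7/2 - k
g(-7, 9)*N(2) = (7/2 - 1*9)*2**(3/2) = (7/2 - 9)*(2*sqrt(2)) = -11*sqrt(2)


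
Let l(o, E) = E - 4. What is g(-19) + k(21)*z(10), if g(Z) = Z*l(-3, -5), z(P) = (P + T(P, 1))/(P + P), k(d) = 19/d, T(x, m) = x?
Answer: 3610/21 ≈ 171.90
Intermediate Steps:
z(P) = 1 (z(P) = (P + P)/(P + P) = (2*P)/((2*P)) = (2*P)*(1/(2*P)) = 1)
l(o, E) = -4 + E
g(Z) = -9*Z (g(Z) = Z*(-4 - 5) = Z*(-9) = -9*Z)
g(-19) + k(21)*z(10) = -9*(-19) + (19/21)*1 = 171 + (19*(1/21))*1 = 171 + (19/21)*1 = 171 + 19/21 = 3610/21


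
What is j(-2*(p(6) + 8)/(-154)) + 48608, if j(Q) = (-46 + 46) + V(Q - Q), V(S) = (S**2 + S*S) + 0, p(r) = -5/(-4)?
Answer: 48608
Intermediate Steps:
p(r) = 5/4 (p(r) = -5*(-1/4) = 5/4)
V(S) = 2*S**2 (V(S) = (S**2 + S**2) + 0 = 2*S**2 + 0 = 2*S**2)
j(Q) = 0 (j(Q) = (-46 + 46) + 2*(Q - Q)**2 = 0 + 2*0**2 = 0 + 2*0 = 0 + 0 = 0)
j(-2*(p(6) + 8)/(-154)) + 48608 = 0 + 48608 = 48608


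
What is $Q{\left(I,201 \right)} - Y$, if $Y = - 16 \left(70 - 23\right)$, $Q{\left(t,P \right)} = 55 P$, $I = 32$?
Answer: $11807$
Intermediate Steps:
$Y = -752$ ($Y = \left(-16\right) 47 = -752$)
$Q{\left(I,201 \right)} - Y = 55 \cdot 201 - -752 = 11055 + 752 = 11807$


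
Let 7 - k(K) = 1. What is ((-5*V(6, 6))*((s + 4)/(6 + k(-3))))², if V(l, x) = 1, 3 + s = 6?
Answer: 1225/144 ≈ 8.5069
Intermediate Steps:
s = 3 (s = -3 + 6 = 3)
k(K) = 6 (k(K) = 7 - 1*1 = 7 - 1 = 6)
((-5*V(6, 6))*((s + 4)/(6 + k(-3))))² = ((-5*1)*((3 + 4)/(6 + 6)))² = (-35/12)² = 1225/144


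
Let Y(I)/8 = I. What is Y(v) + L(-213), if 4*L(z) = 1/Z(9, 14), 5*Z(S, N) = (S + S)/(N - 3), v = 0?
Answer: 55/72 ≈ 0.76389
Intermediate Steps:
Z(S, N) = 2*S/(5*(-3 + N)) (Z(S, N) = ((S + S)/(N - 3))/5 = ((2*S)/(-3 + N))/5 = (2*S/(-3 + N))/5 = 2*S/(5*(-3 + N)))
Y(I) = 8*I
L(z) = 55/72 (L(z) = 1/(4*(((⅖)*9/(-3 + 14)))) = 1/(4*(((⅖)*9/11))) = 1/(4*(((⅖)*9*(1/11)))) = 1/(4*(18/55)) = (¼)*(55/18) = 55/72)
Y(v) + L(-213) = 8*0 + 55/72 = 0 + 55/72 = 55/72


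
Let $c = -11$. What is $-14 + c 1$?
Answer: $-25$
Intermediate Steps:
$-14 + c 1 = -14 - 11 = -25$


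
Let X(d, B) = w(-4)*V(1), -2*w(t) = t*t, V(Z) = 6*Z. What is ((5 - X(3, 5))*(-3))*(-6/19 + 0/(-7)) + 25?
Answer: 1429/19 ≈ 75.211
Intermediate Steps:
w(t) = -t**2/2 (w(t) = -t*t/2 = -t**2/2)
X(d, B) = -48 (X(d, B) = (-1/2*(-4)**2)*(6*1) = -1/2*16*6 = -8*6 = -48)
((5 - X(3, 5))*(-3))*(-6/19 + 0/(-7)) + 25 = ((5 - 1*(-48))*(-3))*(-6/19 + 0/(-7)) + 25 = ((5 + 48)*(-3))*(-6*1/19 + 0*(-1/7)) + 25 = (53*(-3))*(-6/19 + 0) + 25 = -159*(-6/19) + 25 = 954/19 + 25 = 1429/19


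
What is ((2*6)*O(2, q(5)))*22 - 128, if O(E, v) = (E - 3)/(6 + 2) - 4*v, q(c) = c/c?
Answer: -1217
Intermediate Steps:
q(c) = 1
O(E, v) = -3/8 - 4*v + E/8 (O(E, v) = (-3 + E)/8 - 4*v = (-3 + E)*(⅛) - 4*v = (-3/8 + E/8) - 4*v = -3/8 - 4*v + E/8)
((2*6)*O(2, q(5)))*22 - 128 = ((2*6)*(-3/8 - 4*1 + (⅛)*2))*22 - 128 = (12*(-3/8 - 4 + ¼))*22 - 128 = (12*(-33/8))*22 - 128 = -99/2*22 - 128 = -1089 - 128 = -1217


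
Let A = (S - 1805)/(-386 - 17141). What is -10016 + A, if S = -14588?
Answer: -175534039/17527 ≈ -10015.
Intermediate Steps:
A = 16393/17527 (A = (-14588 - 1805)/(-386 - 17141) = -16393/(-17527) = -16393*(-1/17527) = 16393/17527 ≈ 0.93530)
-10016 + A = -10016 + 16393/17527 = -175534039/17527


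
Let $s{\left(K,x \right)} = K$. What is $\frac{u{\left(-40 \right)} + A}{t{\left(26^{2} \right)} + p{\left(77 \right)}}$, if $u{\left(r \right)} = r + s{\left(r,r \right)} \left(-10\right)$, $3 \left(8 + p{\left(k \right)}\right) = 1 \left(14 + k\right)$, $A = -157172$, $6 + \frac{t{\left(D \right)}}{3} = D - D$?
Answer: $- \frac{470436}{13} \approx -36187.0$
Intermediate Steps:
$t{\left(D \right)} = -18$ ($t{\left(D \right)} = -18 + 3 \left(D - D\right) = -18 + 3 \cdot 0 = -18 + 0 = -18$)
$p{\left(k \right)} = - \frac{10}{3} + \frac{k}{3}$ ($p{\left(k \right)} = -8 + \frac{1 \left(14 + k\right)}{3} = -8 + \frac{14 + k}{3} = -8 + \left(\frac{14}{3} + \frac{k}{3}\right) = - \frac{10}{3} + \frac{k}{3}$)
$u{\left(r \right)} = - 9 r$ ($u{\left(r \right)} = r + r \left(-10\right) = r - 10 r = - 9 r$)
$\frac{u{\left(-40 \right)} + A}{t{\left(26^{2} \right)} + p{\left(77 \right)}} = \frac{\left(-9\right) \left(-40\right) - 157172}{-18 + \left(- \frac{10}{3} + \frac{1}{3} \cdot 77\right)} = \frac{360 - 157172}{-18 + \left(- \frac{10}{3} + \frac{77}{3}\right)} = - \frac{156812}{-18 + \frac{67}{3}} = - \frac{156812}{\frac{13}{3}} = \left(-156812\right) \frac{3}{13} = - \frac{470436}{13}$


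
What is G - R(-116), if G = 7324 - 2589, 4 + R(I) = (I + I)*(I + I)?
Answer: -49085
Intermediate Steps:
R(I) = -4 + 4*I² (R(I) = -4 + (I + I)*(I + I) = -4 + (2*I)*(2*I) = -4 + 4*I²)
G = 4735
G - R(-116) = 4735 - (-4 + 4*(-116)²) = 4735 - (-4 + 4*13456) = 4735 - (-4 + 53824) = 4735 - 1*53820 = 4735 - 53820 = -49085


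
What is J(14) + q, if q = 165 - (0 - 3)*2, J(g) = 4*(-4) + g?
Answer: 169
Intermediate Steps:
J(g) = -16 + g
q = 171 (q = 165 - (-3)*2 = 165 - 1*(-6) = 165 + 6 = 171)
J(14) + q = (-16 + 14) + 171 = -2 + 171 = 169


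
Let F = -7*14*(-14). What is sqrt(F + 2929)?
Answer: sqrt(4301) ≈ 65.582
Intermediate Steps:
F = 1372 (F = -98*(-14) = 1372)
sqrt(F + 2929) = sqrt(1372 + 2929) = sqrt(4301)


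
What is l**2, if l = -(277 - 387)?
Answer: 12100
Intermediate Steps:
l = 110 (l = -1*(-110) = 110)
l**2 = 110**2 = 12100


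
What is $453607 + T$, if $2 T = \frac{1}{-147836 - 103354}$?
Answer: $\frac{227883084659}{502380} \approx 4.5361 \cdot 10^{5}$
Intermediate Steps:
$T = - \frac{1}{502380}$ ($T = \frac{1}{2 \left(-147836 - 103354\right)} = \frac{1}{2 \left(-251190\right)} = \frac{1}{2} \left(- \frac{1}{251190}\right) = - \frac{1}{502380} \approx -1.9905 \cdot 10^{-6}$)
$453607 + T = 453607 - \frac{1}{502380} = \frac{227883084659}{502380}$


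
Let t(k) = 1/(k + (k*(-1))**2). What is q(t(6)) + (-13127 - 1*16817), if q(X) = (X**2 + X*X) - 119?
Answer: -26515565/882 ≈ -30063.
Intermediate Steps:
t(k) = 1/(k + k**2) (t(k) = 1/(k + (-k)**2) = 1/(k + k**2))
q(X) = -119 + 2*X**2 (q(X) = (X**2 + X**2) - 119 = 2*X**2 - 119 = -119 + 2*X**2)
q(t(6)) + (-13127 - 1*16817) = (-119 + 2*(1/(6*(1 + 6)))**2) + (-13127 - 1*16817) = (-119 + 2*((1/6)/7)**2) + (-13127 - 16817) = (-119 + 2*((1/6)*(1/7))**2) - 29944 = (-119 + 2*(1/42)**2) - 29944 = (-119 + 2*(1/1764)) - 29944 = (-119 + 1/882) - 29944 = -104957/882 - 29944 = -26515565/882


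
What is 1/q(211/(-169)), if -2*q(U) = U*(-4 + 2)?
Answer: -169/211 ≈ -0.80095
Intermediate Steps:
q(U) = U (q(U) = -U*(-4 + 2)/2 = -U*(-2)/2 = -(-1)*U = U)
1/q(211/(-169)) = 1/(211/(-169)) = 1/(211*(-1/169)) = 1/(-211/169) = -169/211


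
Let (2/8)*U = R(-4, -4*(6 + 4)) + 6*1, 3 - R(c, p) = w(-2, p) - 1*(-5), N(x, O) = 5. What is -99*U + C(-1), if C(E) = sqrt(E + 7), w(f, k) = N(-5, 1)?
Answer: 396 + sqrt(6) ≈ 398.45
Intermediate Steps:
w(f, k) = 5
R(c, p) = -7 (R(c, p) = 3 - (5 - 1*(-5)) = 3 - (5 + 5) = 3 - 1*10 = 3 - 10 = -7)
U = -4 (U = 4*(-7 + 6*1) = 4*(-7 + 6) = 4*(-1) = -4)
C(E) = sqrt(7 + E)
-99*U + C(-1) = -99*(-4) + sqrt(7 - 1) = 396 + sqrt(6)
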